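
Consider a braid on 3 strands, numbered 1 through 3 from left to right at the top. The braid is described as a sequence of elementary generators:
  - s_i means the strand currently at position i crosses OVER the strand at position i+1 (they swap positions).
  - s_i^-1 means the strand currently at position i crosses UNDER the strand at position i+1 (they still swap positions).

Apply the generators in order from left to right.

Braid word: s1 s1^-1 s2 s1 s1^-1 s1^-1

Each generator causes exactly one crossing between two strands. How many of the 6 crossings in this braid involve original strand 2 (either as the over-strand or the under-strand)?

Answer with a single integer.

Answer: 3

Derivation:
Gen 1: crossing 1x2. Involves strand 2? yes. Count so far: 1
Gen 2: crossing 2x1. Involves strand 2? yes. Count so far: 2
Gen 3: crossing 2x3. Involves strand 2? yes. Count so far: 3
Gen 4: crossing 1x3. Involves strand 2? no. Count so far: 3
Gen 5: crossing 3x1. Involves strand 2? no. Count so far: 3
Gen 6: crossing 1x3. Involves strand 2? no. Count so far: 3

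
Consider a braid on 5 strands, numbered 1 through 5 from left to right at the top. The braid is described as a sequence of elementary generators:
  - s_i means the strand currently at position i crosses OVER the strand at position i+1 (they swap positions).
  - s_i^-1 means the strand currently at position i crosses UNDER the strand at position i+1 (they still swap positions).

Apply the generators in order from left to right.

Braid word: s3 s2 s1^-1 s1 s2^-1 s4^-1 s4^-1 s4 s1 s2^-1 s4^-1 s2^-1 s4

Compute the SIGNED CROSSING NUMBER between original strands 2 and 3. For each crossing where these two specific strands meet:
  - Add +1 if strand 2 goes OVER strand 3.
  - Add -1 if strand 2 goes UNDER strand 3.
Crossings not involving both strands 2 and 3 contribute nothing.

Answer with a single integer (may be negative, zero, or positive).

Gen 1: crossing 3x4. Both 2&3? no. Sum: 0
Gen 2: crossing 2x4. Both 2&3? no. Sum: 0
Gen 3: crossing 1x4. Both 2&3? no. Sum: 0
Gen 4: crossing 4x1. Both 2&3? no. Sum: 0
Gen 5: crossing 4x2. Both 2&3? no. Sum: 0
Gen 6: crossing 3x5. Both 2&3? no. Sum: 0
Gen 7: crossing 5x3. Both 2&3? no. Sum: 0
Gen 8: crossing 3x5. Both 2&3? no. Sum: 0
Gen 9: crossing 1x2. Both 2&3? no. Sum: 0
Gen 10: crossing 1x4. Both 2&3? no. Sum: 0
Gen 11: crossing 5x3. Both 2&3? no. Sum: 0
Gen 12: crossing 4x1. Both 2&3? no. Sum: 0
Gen 13: crossing 3x5. Both 2&3? no. Sum: 0

Answer: 0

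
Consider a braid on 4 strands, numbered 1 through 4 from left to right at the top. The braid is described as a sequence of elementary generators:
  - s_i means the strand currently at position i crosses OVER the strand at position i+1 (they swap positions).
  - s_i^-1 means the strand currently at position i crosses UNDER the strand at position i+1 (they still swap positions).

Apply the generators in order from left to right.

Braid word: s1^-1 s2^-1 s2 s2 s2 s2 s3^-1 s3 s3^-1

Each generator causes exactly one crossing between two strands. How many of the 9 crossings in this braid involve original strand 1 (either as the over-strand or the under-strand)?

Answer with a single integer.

Gen 1: crossing 1x2. Involves strand 1? yes. Count so far: 1
Gen 2: crossing 1x3. Involves strand 1? yes. Count so far: 2
Gen 3: crossing 3x1. Involves strand 1? yes. Count so far: 3
Gen 4: crossing 1x3. Involves strand 1? yes. Count so far: 4
Gen 5: crossing 3x1. Involves strand 1? yes. Count so far: 5
Gen 6: crossing 1x3. Involves strand 1? yes. Count so far: 6
Gen 7: crossing 1x4. Involves strand 1? yes. Count so far: 7
Gen 8: crossing 4x1. Involves strand 1? yes. Count so far: 8
Gen 9: crossing 1x4. Involves strand 1? yes. Count so far: 9

Answer: 9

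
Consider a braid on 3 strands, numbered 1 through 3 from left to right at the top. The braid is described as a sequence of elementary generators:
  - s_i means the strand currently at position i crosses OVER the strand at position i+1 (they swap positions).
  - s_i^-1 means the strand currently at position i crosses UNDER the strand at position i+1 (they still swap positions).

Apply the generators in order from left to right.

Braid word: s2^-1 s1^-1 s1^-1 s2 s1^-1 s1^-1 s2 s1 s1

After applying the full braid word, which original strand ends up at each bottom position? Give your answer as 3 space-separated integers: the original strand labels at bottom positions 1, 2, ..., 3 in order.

Answer: 1 3 2

Derivation:
Gen 1 (s2^-1): strand 2 crosses under strand 3. Perm now: [1 3 2]
Gen 2 (s1^-1): strand 1 crosses under strand 3. Perm now: [3 1 2]
Gen 3 (s1^-1): strand 3 crosses under strand 1. Perm now: [1 3 2]
Gen 4 (s2): strand 3 crosses over strand 2. Perm now: [1 2 3]
Gen 5 (s1^-1): strand 1 crosses under strand 2. Perm now: [2 1 3]
Gen 6 (s1^-1): strand 2 crosses under strand 1. Perm now: [1 2 3]
Gen 7 (s2): strand 2 crosses over strand 3. Perm now: [1 3 2]
Gen 8 (s1): strand 1 crosses over strand 3. Perm now: [3 1 2]
Gen 9 (s1): strand 3 crosses over strand 1. Perm now: [1 3 2]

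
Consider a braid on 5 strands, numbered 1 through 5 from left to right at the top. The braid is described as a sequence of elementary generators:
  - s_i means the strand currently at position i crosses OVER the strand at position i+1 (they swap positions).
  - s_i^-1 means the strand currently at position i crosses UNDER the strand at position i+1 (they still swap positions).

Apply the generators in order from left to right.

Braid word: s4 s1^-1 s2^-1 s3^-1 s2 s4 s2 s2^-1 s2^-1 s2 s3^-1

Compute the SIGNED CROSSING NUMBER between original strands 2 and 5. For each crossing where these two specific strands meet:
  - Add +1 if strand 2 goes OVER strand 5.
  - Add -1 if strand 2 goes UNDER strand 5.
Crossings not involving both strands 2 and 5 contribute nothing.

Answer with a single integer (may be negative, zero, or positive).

Gen 1: crossing 4x5. Both 2&5? no. Sum: 0
Gen 2: crossing 1x2. Both 2&5? no. Sum: 0
Gen 3: crossing 1x3. Both 2&5? no. Sum: 0
Gen 4: crossing 1x5. Both 2&5? no. Sum: 0
Gen 5: crossing 3x5. Both 2&5? no. Sum: 0
Gen 6: crossing 1x4. Both 2&5? no. Sum: 0
Gen 7: crossing 5x3. Both 2&5? no. Sum: 0
Gen 8: crossing 3x5. Both 2&5? no. Sum: 0
Gen 9: crossing 5x3. Both 2&5? no. Sum: 0
Gen 10: crossing 3x5. Both 2&5? no. Sum: 0
Gen 11: crossing 3x4. Both 2&5? no. Sum: 0

Answer: 0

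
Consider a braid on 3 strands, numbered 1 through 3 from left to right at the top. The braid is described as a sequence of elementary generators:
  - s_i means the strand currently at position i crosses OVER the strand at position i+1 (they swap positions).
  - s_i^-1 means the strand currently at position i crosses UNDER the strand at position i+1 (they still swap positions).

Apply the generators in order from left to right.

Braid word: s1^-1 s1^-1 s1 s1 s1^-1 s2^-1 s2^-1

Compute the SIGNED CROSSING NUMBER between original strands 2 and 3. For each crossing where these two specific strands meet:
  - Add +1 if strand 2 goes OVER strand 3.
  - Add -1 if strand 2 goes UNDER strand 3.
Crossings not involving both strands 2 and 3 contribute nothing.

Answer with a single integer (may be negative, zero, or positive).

Gen 1: crossing 1x2. Both 2&3? no. Sum: 0
Gen 2: crossing 2x1. Both 2&3? no. Sum: 0
Gen 3: crossing 1x2. Both 2&3? no. Sum: 0
Gen 4: crossing 2x1. Both 2&3? no. Sum: 0
Gen 5: crossing 1x2. Both 2&3? no. Sum: 0
Gen 6: crossing 1x3. Both 2&3? no. Sum: 0
Gen 7: crossing 3x1. Both 2&3? no. Sum: 0

Answer: 0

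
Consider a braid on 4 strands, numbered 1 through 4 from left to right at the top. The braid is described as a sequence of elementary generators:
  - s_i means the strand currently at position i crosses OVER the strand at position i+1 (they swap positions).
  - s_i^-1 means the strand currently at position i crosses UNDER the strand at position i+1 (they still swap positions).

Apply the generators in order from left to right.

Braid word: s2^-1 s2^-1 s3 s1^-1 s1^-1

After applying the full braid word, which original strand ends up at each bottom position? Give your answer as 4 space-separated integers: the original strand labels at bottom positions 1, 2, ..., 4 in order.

Gen 1 (s2^-1): strand 2 crosses under strand 3. Perm now: [1 3 2 4]
Gen 2 (s2^-1): strand 3 crosses under strand 2. Perm now: [1 2 3 4]
Gen 3 (s3): strand 3 crosses over strand 4. Perm now: [1 2 4 3]
Gen 4 (s1^-1): strand 1 crosses under strand 2. Perm now: [2 1 4 3]
Gen 5 (s1^-1): strand 2 crosses under strand 1. Perm now: [1 2 4 3]

Answer: 1 2 4 3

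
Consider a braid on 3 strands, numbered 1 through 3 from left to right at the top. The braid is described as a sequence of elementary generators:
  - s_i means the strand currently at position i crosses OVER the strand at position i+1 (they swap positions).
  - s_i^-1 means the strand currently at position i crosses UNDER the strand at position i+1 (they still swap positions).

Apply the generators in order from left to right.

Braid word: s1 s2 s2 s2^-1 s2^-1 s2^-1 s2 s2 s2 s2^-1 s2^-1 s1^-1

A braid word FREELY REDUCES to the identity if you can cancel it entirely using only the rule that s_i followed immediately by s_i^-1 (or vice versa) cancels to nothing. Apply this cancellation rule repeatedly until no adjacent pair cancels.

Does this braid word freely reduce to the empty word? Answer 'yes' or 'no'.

Answer: yes

Derivation:
Gen 1 (s1): push. Stack: [s1]
Gen 2 (s2): push. Stack: [s1 s2]
Gen 3 (s2): push. Stack: [s1 s2 s2]
Gen 4 (s2^-1): cancels prior s2. Stack: [s1 s2]
Gen 5 (s2^-1): cancels prior s2. Stack: [s1]
Gen 6 (s2^-1): push. Stack: [s1 s2^-1]
Gen 7 (s2): cancels prior s2^-1. Stack: [s1]
Gen 8 (s2): push. Stack: [s1 s2]
Gen 9 (s2): push. Stack: [s1 s2 s2]
Gen 10 (s2^-1): cancels prior s2. Stack: [s1 s2]
Gen 11 (s2^-1): cancels prior s2. Stack: [s1]
Gen 12 (s1^-1): cancels prior s1. Stack: []
Reduced word: (empty)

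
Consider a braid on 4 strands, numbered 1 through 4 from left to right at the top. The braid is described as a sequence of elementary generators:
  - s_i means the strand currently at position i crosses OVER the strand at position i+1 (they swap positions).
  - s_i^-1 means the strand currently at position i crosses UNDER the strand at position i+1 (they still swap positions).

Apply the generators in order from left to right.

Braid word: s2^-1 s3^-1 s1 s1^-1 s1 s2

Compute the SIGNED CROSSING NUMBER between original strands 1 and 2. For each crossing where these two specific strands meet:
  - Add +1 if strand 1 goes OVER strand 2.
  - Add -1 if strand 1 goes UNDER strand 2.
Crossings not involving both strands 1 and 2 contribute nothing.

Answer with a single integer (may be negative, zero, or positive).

Answer: 0

Derivation:
Gen 1: crossing 2x3. Both 1&2? no. Sum: 0
Gen 2: crossing 2x4. Both 1&2? no. Sum: 0
Gen 3: crossing 1x3. Both 1&2? no. Sum: 0
Gen 4: crossing 3x1. Both 1&2? no. Sum: 0
Gen 5: crossing 1x3. Both 1&2? no. Sum: 0
Gen 6: crossing 1x4. Both 1&2? no. Sum: 0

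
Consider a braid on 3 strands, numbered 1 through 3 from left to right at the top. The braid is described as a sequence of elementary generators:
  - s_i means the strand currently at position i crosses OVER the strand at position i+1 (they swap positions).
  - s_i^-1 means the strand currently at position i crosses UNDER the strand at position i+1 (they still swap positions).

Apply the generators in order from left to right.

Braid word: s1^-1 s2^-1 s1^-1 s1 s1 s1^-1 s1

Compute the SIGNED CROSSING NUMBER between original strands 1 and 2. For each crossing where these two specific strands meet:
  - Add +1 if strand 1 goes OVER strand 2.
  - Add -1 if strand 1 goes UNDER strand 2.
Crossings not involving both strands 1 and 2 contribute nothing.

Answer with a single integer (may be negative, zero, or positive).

Gen 1: 1 under 2. Both 1&2? yes. Contrib: -1. Sum: -1
Gen 2: crossing 1x3. Both 1&2? no. Sum: -1
Gen 3: crossing 2x3. Both 1&2? no. Sum: -1
Gen 4: crossing 3x2. Both 1&2? no. Sum: -1
Gen 5: crossing 2x3. Both 1&2? no. Sum: -1
Gen 6: crossing 3x2. Both 1&2? no. Sum: -1
Gen 7: crossing 2x3. Both 1&2? no. Sum: -1

Answer: -1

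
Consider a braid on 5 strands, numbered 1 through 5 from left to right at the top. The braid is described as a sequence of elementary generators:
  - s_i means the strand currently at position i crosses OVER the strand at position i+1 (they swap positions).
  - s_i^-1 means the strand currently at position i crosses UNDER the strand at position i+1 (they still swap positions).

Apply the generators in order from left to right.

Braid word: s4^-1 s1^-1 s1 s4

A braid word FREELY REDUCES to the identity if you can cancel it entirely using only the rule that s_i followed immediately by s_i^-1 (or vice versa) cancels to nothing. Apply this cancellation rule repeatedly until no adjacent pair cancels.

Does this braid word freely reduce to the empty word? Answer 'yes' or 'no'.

Answer: yes

Derivation:
Gen 1 (s4^-1): push. Stack: [s4^-1]
Gen 2 (s1^-1): push. Stack: [s4^-1 s1^-1]
Gen 3 (s1): cancels prior s1^-1. Stack: [s4^-1]
Gen 4 (s4): cancels prior s4^-1. Stack: []
Reduced word: (empty)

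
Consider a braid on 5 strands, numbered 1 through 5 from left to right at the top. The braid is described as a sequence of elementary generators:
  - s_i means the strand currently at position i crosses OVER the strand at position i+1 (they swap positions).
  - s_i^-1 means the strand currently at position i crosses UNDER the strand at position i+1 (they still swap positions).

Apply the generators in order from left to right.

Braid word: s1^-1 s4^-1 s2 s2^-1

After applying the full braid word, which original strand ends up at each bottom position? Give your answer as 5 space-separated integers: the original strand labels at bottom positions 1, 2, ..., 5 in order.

Gen 1 (s1^-1): strand 1 crosses under strand 2. Perm now: [2 1 3 4 5]
Gen 2 (s4^-1): strand 4 crosses under strand 5. Perm now: [2 1 3 5 4]
Gen 3 (s2): strand 1 crosses over strand 3. Perm now: [2 3 1 5 4]
Gen 4 (s2^-1): strand 3 crosses under strand 1. Perm now: [2 1 3 5 4]

Answer: 2 1 3 5 4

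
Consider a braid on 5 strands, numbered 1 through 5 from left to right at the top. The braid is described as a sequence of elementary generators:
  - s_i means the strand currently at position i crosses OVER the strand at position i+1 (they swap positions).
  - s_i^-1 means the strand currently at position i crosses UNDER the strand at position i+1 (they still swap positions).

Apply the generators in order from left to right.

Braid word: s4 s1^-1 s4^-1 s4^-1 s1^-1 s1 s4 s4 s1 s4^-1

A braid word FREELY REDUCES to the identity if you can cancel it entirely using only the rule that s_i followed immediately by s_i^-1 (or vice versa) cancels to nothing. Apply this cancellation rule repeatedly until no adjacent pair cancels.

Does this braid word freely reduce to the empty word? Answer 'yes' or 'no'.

Gen 1 (s4): push. Stack: [s4]
Gen 2 (s1^-1): push. Stack: [s4 s1^-1]
Gen 3 (s4^-1): push. Stack: [s4 s1^-1 s4^-1]
Gen 4 (s4^-1): push. Stack: [s4 s1^-1 s4^-1 s4^-1]
Gen 5 (s1^-1): push. Stack: [s4 s1^-1 s4^-1 s4^-1 s1^-1]
Gen 6 (s1): cancels prior s1^-1. Stack: [s4 s1^-1 s4^-1 s4^-1]
Gen 7 (s4): cancels prior s4^-1. Stack: [s4 s1^-1 s4^-1]
Gen 8 (s4): cancels prior s4^-1. Stack: [s4 s1^-1]
Gen 9 (s1): cancels prior s1^-1. Stack: [s4]
Gen 10 (s4^-1): cancels prior s4. Stack: []
Reduced word: (empty)

Answer: yes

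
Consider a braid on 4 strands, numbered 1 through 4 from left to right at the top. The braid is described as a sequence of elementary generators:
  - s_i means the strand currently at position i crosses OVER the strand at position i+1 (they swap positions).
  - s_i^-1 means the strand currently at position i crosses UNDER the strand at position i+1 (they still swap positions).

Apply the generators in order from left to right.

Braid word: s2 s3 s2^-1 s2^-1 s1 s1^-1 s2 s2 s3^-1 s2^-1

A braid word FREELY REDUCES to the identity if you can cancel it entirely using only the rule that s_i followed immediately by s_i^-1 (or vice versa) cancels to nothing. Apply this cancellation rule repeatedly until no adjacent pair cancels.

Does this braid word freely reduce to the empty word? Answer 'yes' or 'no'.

Gen 1 (s2): push. Stack: [s2]
Gen 2 (s3): push. Stack: [s2 s3]
Gen 3 (s2^-1): push. Stack: [s2 s3 s2^-1]
Gen 4 (s2^-1): push. Stack: [s2 s3 s2^-1 s2^-1]
Gen 5 (s1): push. Stack: [s2 s3 s2^-1 s2^-1 s1]
Gen 6 (s1^-1): cancels prior s1. Stack: [s2 s3 s2^-1 s2^-1]
Gen 7 (s2): cancels prior s2^-1. Stack: [s2 s3 s2^-1]
Gen 8 (s2): cancels prior s2^-1. Stack: [s2 s3]
Gen 9 (s3^-1): cancels prior s3. Stack: [s2]
Gen 10 (s2^-1): cancels prior s2. Stack: []
Reduced word: (empty)

Answer: yes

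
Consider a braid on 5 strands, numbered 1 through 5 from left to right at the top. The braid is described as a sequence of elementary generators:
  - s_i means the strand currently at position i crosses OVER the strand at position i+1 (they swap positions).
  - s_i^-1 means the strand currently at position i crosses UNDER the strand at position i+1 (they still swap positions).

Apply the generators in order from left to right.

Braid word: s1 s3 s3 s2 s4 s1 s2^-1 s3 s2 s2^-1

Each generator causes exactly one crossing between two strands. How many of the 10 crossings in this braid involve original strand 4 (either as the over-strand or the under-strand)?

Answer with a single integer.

Answer: 3

Derivation:
Gen 1: crossing 1x2. Involves strand 4? no. Count so far: 0
Gen 2: crossing 3x4. Involves strand 4? yes. Count so far: 1
Gen 3: crossing 4x3. Involves strand 4? yes. Count so far: 2
Gen 4: crossing 1x3. Involves strand 4? no. Count so far: 2
Gen 5: crossing 4x5. Involves strand 4? yes. Count so far: 3
Gen 6: crossing 2x3. Involves strand 4? no. Count so far: 3
Gen 7: crossing 2x1. Involves strand 4? no. Count so far: 3
Gen 8: crossing 2x5. Involves strand 4? no. Count so far: 3
Gen 9: crossing 1x5. Involves strand 4? no. Count so far: 3
Gen 10: crossing 5x1. Involves strand 4? no. Count so far: 3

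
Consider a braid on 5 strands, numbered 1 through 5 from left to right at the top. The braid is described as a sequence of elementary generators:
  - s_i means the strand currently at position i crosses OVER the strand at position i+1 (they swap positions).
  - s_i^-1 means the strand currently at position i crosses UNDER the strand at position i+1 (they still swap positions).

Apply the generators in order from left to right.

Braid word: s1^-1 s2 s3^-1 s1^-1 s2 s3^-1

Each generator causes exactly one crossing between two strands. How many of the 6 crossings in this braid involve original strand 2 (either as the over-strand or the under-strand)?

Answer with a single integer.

Gen 1: crossing 1x2. Involves strand 2? yes. Count so far: 1
Gen 2: crossing 1x3. Involves strand 2? no. Count so far: 1
Gen 3: crossing 1x4. Involves strand 2? no. Count so far: 1
Gen 4: crossing 2x3. Involves strand 2? yes. Count so far: 2
Gen 5: crossing 2x4. Involves strand 2? yes. Count so far: 3
Gen 6: crossing 2x1. Involves strand 2? yes. Count so far: 4

Answer: 4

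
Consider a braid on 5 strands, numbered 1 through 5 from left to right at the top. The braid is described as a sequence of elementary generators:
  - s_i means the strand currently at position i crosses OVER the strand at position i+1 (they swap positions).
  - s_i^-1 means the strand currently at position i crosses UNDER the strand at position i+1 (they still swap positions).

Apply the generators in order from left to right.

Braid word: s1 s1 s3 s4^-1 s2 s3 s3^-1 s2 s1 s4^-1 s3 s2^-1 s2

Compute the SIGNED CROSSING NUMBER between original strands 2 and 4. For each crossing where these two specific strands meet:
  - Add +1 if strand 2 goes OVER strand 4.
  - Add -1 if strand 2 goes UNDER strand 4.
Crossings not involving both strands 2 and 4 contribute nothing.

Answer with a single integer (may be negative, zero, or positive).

Gen 1: crossing 1x2. Both 2&4? no. Sum: 0
Gen 2: crossing 2x1. Both 2&4? no. Sum: 0
Gen 3: crossing 3x4. Both 2&4? no. Sum: 0
Gen 4: crossing 3x5. Both 2&4? no. Sum: 0
Gen 5: 2 over 4. Both 2&4? yes. Contrib: +1. Sum: 1
Gen 6: crossing 2x5. Both 2&4? no. Sum: 1
Gen 7: crossing 5x2. Both 2&4? no. Sum: 1
Gen 8: 4 over 2. Both 2&4? yes. Contrib: -1. Sum: 0
Gen 9: crossing 1x2. Both 2&4? no. Sum: 0
Gen 10: crossing 5x3. Both 2&4? no. Sum: 0
Gen 11: crossing 4x3. Both 2&4? no. Sum: 0
Gen 12: crossing 1x3. Both 2&4? no. Sum: 0
Gen 13: crossing 3x1. Both 2&4? no. Sum: 0

Answer: 0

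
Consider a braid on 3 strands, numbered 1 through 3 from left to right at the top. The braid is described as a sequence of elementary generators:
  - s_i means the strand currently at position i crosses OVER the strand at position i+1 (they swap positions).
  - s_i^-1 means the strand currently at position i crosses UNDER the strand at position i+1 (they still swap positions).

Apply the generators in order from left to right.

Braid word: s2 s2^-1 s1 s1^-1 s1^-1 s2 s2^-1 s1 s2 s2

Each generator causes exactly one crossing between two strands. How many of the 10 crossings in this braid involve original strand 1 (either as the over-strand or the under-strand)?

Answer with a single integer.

Gen 1: crossing 2x3. Involves strand 1? no. Count so far: 0
Gen 2: crossing 3x2. Involves strand 1? no. Count so far: 0
Gen 3: crossing 1x2. Involves strand 1? yes. Count so far: 1
Gen 4: crossing 2x1. Involves strand 1? yes. Count so far: 2
Gen 5: crossing 1x2. Involves strand 1? yes. Count so far: 3
Gen 6: crossing 1x3. Involves strand 1? yes. Count so far: 4
Gen 7: crossing 3x1. Involves strand 1? yes. Count so far: 5
Gen 8: crossing 2x1. Involves strand 1? yes. Count so far: 6
Gen 9: crossing 2x3. Involves strand 1? no. Count so far: 6
Gen 10: crossing 3x2. Involves strand 1? no. Count so far: 6

Answer: 6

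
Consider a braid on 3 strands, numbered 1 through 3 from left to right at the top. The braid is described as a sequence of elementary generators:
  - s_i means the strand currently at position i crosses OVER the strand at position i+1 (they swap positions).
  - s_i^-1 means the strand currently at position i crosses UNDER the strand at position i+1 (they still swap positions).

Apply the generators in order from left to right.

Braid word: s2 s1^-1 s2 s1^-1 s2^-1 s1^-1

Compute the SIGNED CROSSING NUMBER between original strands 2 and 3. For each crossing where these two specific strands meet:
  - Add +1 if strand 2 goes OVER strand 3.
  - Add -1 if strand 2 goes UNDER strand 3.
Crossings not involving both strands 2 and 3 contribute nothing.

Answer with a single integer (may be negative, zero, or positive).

Gen 1: 2 over 3. Both 2&3? yes. Contrib: +1. Sum: 1
Gen 2: crossing 1x3. Both 2&3? no. Sum: 1
Gen 3: crossing 1x2. Both 2&3? no. Sum: 1
Gen 4: 3 under 2. Both 2&3? yes. Contrib: +1. Sum: 2
Gen 5: crossing 3x1. Both 2&3? no. Sum: 2
Gen 6: crossing 2x1. Both 2&3? no. Sum: 2

Answer: 2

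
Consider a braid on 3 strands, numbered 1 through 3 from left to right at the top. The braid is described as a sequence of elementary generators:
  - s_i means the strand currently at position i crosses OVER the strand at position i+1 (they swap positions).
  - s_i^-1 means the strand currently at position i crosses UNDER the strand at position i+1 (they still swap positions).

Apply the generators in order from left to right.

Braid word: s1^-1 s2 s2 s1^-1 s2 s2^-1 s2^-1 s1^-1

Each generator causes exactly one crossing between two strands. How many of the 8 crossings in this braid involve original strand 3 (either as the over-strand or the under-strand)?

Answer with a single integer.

Gen 1: crossing 1x2. Involves strand 3? no. Count so far: 0
Gen 2: crossing 1x3. Involves strand 3? yes. Count so far: 1
Gen 3: crossing 3x1. Involves strand 3? yes. Count so far: 2
Gen 4: crossing 2x1. Involves strand 3? no. Count so far: 2
Gen 5: crossing 2x3. Involves strand 3? yes. Count so far: 3
Gen 6: crossing 3x2. Involves strand 3? yes. Count so far: 4
Gen 7: crossing 2x3. Involves strand 3? yes. Count so far: 5
Gen 8: crossing 1x3. Involves strand 3? yes. Count so far: 6

Answer: 6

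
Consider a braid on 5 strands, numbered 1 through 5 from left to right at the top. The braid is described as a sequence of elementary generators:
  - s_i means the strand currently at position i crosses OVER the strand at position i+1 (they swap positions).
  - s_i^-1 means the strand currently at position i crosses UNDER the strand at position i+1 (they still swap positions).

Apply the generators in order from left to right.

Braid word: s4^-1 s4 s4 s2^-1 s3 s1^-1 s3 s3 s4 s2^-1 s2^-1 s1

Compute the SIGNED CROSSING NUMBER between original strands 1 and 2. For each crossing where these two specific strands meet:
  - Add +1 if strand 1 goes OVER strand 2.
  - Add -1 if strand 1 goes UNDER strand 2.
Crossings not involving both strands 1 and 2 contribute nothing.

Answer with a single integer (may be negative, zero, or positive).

Gen 1: crossing 4x5. Both 1&2? no. Sum: 0
Gen 2: crossing 5x4. Both 1&2? no. Sum: 0
Gen 3: crossing 4x5. Both 1&2? no. Sum: 0
Gen 4: crossing 2x3. Both 1&2? no. Sum: 0
Gen 5: crossing 2x5. Both 1&2? no. Sum: 0
Gen 6: crossing 1x3. Both 1&2? no. Sum: 0
Gen 7: crossing 5x2. Both 1&2? no. Sum: 0
Gen 8: crossing 2x5. Both 1&2? no. Sum: 0
Gen 9: crossing 2x4. Both 1&2? no. Sum: 0
Gen 10: crossing 1x5. Both 1&2? no. Sum: 0
Gen 11: crossing 5x1. Both 1&2? no. Sum: 0
Gen 12: crossing 3x1. Both 1&2? no. Sum: 0

Answer: 0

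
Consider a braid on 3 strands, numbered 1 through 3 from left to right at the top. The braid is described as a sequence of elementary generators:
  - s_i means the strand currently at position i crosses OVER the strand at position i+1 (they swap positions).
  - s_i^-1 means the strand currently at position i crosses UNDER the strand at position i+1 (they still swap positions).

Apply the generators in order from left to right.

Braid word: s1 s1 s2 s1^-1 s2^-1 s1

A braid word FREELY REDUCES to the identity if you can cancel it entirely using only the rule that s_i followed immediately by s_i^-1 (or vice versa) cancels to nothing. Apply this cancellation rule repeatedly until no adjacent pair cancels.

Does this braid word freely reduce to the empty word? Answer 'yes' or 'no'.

Gen 1 (s1): push. Stack: [s1]
Gen 2 (s1): push. Stack: [s1 s1]
Gen 3 (s2): push. Stack: [s1 s1 s2]
Gen 4 (s1^-1): push. Stack: [s1 s1 s2 s1^-1]
Gen 5 (s2^-1): push. Stack: [s1 s1 s2 s1^-1 s2^-1]
Gen 6 (s1): push. Stack: [s1 s1 s2 s1^-1 s2^-1 s1]
Reduced word: s1 s1 s2 s1^-1 s2^-1 s1

Answer: no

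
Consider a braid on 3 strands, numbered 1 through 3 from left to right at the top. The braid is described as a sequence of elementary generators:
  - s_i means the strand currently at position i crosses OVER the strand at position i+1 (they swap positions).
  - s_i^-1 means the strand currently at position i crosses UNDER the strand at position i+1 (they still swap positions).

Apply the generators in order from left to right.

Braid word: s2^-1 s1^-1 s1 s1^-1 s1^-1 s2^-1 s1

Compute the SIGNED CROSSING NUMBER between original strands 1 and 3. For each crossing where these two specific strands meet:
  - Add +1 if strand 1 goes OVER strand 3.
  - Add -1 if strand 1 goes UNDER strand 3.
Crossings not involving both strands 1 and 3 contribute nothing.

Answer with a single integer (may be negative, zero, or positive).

Gen 1: crossing 2x3. Both 1&3? no. Sum: 0
Gen 2: 1 under 3. Both 1&3? yes. Contrib: -1. Sum: -1
Gen 3: 3 over 1. Both 1&3? yes. Contrib: -1. Sum: -2
Gen 4: 1 under 3. Both 1&3? yes. Contrib: -1. Sum: -3
Gen 5: 3 under 1. Both 1&3? yes. Contrib: +1. Sum: -2
Gen 6: crossing 3x2. Both 1&3? no. Sum: -2
Gen 7: crossing 1x2. Both 1&3? no. Sum: -2

Answer: -2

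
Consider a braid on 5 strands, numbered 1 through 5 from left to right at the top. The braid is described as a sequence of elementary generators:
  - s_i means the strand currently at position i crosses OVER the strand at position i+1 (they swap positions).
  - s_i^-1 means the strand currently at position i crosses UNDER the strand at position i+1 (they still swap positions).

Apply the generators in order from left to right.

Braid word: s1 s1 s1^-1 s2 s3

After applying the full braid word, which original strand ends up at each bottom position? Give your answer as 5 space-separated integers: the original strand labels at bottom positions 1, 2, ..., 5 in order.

Gen 1 (s1): strand 1 crosses over strand 2. Perm now: [2 1 3 4 5]
Gen 2 (s1): strand 2 crosses over strand 1. Perm now: [1 2 3 4 5]
Gen 3 (s1^-1): strand 1 crosses under strand 2. Perm now: [2 1 3 4 5]
Gen 4 (s2): strand 1 crosses over strand 3. Perm now: [2 3 1 4 5]
Gen 5 (s3): strand 1 crosses over strand 4. Perm now: [2 3 4 1 5]

Answer: 2 3 4 1 5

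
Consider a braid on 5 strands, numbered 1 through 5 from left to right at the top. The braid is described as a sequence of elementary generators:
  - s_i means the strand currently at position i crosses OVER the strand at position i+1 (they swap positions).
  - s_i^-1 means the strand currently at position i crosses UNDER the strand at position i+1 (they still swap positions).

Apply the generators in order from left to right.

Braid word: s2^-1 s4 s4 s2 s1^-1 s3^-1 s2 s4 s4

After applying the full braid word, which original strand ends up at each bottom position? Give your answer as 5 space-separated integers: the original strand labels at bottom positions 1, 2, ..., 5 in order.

Answer: 2 4 1 3 5

Derivation:
Gen 1 (s2^-1): strand 2 crosses under strand 3. Perm now: [1 3 2 4 5]
Gen 2 (s4): strand 4 crosses over strand 5. Perm now: [1 3 2 5 4]
Gen 3 (s4): strand 5 crosses over strand 4. Perm now: [1 3 2 4 5]
Gen 4 (s2): strand 3 crosses over strand 2. Perm now: [1 2 3 4 5]
Gen 5 (s1^-1): strand 1 crosses under strand 2. Perm now: [2 1 3 4 5]
Gen 6 (s3^-1): strand 3 crosses under strand 4. Perm now: [2 1 4 3 5]
Gen 7 (s2): strand 1 crosses over strand 4. Perm now: [2 4 1 3 5]
Gen 8 (s4): strand 3 crosses over strand 5. Perm now: [2 4 1 5 3]
Gen 9 (s4): strand 5 crosses over strand 3. Perm now: [2 4 1 3 5]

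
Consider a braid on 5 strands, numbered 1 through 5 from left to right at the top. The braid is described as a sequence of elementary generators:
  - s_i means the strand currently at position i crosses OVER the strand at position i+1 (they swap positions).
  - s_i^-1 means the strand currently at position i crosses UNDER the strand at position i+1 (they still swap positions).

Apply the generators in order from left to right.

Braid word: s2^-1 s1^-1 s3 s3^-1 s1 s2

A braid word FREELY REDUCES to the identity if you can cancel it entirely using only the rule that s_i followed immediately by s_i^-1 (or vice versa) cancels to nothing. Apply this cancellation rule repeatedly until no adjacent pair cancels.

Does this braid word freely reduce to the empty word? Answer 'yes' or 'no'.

Answer: yes

Derivation:
Gen 1 (s2^-1): push. Stack: [s2^-1]
Gen 2 (s1^-1): push. Stack: [s2^-1 s1^-1]
Gen 3 (s3): push. Stack: [s2^-1 s1^-1 s3]
Gen 4 (s3^-1): cancels prior s3. Stack: [s2^-1 s1^-1]
Gen 5 (s1): cancels prior s1^-1. Stack: [s2^-1]
Gen 6 (s2): cancels prior s2^-1. Stack: []
Reduced word: (empty)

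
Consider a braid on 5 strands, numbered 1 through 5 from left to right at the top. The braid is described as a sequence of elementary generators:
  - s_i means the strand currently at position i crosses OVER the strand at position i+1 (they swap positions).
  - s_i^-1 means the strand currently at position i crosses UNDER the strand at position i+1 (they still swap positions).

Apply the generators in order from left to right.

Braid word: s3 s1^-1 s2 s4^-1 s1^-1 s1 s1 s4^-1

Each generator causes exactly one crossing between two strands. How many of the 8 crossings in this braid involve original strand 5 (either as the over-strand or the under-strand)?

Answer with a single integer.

Gen 1: crossing 3x4. Involves strand 5? no. Count so far: 0
Gen 2: crossing 1x2. Involves strand 5? no. Count so far: 0
Gen 3: crossing 1x4. Involves strand 5? no. Count so far: 0
Gen 4: crossing 3x5. Involves strand 5? yes. Count so far: 1
Gen 5: crossing 2x4. Involves strand 5? no. Count so far: 1
Gen 6: crossing 4x2. Involves strand 5? no. Count so far: 1
Gen 7: crossing 2x4. Involves strand 5? no. Count so far: 1
Gen 8: crossing 5x3. Involves strand 5? yes. Count so far: 2

Answer: 2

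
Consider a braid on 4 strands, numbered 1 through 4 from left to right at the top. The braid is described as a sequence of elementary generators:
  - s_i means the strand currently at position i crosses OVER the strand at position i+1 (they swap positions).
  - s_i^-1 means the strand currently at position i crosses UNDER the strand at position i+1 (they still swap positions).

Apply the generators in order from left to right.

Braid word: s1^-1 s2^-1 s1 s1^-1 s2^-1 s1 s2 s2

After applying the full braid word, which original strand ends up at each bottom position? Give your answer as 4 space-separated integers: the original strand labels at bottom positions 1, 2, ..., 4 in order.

Answer: 1 2 3 4

Derivation:
Gen 1 (s1^-1): strand 1 crosses under strand 2. Perm now: [2 1 3 4]
Gen 2 (s2^-1): strand 1 crosses under strand 3. Perm now: [2 3 1 4]
Gen 3 (s1): strand 2 crosses over strand 3. Perm now: [3 2 1 4]
Gen 4 (s1^-1): strand 3 crosses under strand 2. Perm now: [2 3 1 4]
Gen 5 (s2^-1): strand 3 crosses under strand 1. Perm now: [2 1 3 4]
Gen 6 (s1): strand 2 crosses over strand 1. Perm now: [1 2 3 4]
Gen 7 (s2): strand 2 crosses over strand 3. Perm now: [1 3 2 4]
Gen 8 (s2): strand 3 crosses over strand 2. Perm now: [1 2 3 4]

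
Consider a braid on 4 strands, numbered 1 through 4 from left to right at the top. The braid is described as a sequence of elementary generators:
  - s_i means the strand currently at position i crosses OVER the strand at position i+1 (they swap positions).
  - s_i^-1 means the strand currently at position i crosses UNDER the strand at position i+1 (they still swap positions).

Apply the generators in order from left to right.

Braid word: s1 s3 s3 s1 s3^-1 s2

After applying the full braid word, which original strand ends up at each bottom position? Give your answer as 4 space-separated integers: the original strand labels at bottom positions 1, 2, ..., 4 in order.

Gen 1 (s1): strand 1 crosses over strand 2. Perm now: [2 1 3 4]
Gen 2 (s3): strand 3 crosses over strand 4. Perm now: [2 1 4 3]
Gen 3 (s3): strand 4 crosses over strand 3. Perm now: [2 1 3 4]
Gen 4 (s1): strand 2 crosses over strand 1. Perm now: [1 2 3 4]
Gen 5 (s3^-1): strand 3 crosses under strand 4. Perm now: [1 2 4 3]
Gen 6 (s2): strand 2 crosses over strand 4. Perm now: [1 4 2 3]

Answer: 1 4 2 3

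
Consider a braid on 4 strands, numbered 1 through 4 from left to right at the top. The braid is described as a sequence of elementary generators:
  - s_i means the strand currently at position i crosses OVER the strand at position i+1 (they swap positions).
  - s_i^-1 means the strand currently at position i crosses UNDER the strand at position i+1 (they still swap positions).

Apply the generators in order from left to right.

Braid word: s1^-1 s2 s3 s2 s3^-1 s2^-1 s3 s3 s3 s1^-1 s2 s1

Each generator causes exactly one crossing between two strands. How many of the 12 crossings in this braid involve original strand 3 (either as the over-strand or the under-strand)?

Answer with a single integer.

Gen 1: crossing 1x2. Involves strand 3? no. Count so far: 0
Gen 2: crossing 1x3. Involves strand 3? yes. Count so far: 1
Gen 3: crossing 1x4. Involves strand 3? no. Count so far: 1
Gen 4: crossing 3x4. Involves strand 3? yes. Count so far: 2
Gen 5: crossing 3x1. Involves strand 3? yes. Count so far: 3
Gen 6: crossing 4x1. Involves strand 3? no. Count so far: 3
Gen 7: crossing 4x3. Involves strand 3? yes. Count so far: 4
Gen 8: crossing 3x4. Involves strand 3? yes. Count so far: 5
Gen 9: crossing 4x3. Involves strand 3? yes. Count so far: 6
Gen 10: crossing 2x1. Involves strand 3? no. Count so far: 6
Gen 11: crossing 2x3. Involves strand 3? yes. Count so far: 7
Gen 12: crossing 1x3. Involves strand 3? yes. Count so far: 8

Answer: 8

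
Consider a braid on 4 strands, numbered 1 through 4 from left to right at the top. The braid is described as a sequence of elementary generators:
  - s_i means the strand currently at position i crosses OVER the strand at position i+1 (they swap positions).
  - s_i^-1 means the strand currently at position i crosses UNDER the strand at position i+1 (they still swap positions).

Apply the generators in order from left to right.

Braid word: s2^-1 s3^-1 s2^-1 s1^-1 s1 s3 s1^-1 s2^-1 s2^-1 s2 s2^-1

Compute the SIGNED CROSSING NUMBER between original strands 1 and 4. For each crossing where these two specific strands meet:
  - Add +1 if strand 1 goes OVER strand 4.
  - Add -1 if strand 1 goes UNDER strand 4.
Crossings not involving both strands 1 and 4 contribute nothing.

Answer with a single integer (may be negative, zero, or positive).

Answer: -3

Derivation:
Gen 1: crossing 2x3. Both 1&4? no. Sum: 0
Gen 2: crossing 2x4. Both 1&4? no. Sum: 0
Gen 3: crossing 3x4. Both 1&4? no. Sum: 0
Gen 4: 1 under 4. Both 1&4? yes. Contrib: -1. Sum: -1
Gen 5: 4 over 1. Both 1&4? yes. Contrib: -1. Sum: -2
Gen 6: crossing 3x2. Both 1&4? no. Sum: -2
Gen 7: 1 under 4. Both 1&4? yes. Contrib: -1. Sum: -3
Gen 8: crossing 1x2. Both 1&4? no. Sum: -3
Gen 9: crossing 2x1. Both 1&4? no. Sum: -3
Gen 10: crossing 1x2. Both 1&4? no. Sum: -3
Gen 11: crossing 2x1. Both 1&4? no. Sum: -3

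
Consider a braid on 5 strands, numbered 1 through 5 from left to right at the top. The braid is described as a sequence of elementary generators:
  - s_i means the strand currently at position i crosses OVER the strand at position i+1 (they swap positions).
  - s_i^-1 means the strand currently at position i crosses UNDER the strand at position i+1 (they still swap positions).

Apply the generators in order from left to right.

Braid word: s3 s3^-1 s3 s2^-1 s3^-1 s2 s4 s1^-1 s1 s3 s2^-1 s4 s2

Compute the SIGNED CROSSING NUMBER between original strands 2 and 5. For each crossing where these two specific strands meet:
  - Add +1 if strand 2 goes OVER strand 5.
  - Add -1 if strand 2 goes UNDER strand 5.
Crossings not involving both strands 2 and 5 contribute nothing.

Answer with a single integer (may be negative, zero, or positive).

Answer: 1

Derivation:
Gen 1: crossing 3x4. Both 2&5? no. Sum: 0
Gen 2: crossing 4x3. Both 2&5? no. Sum: 0
Gen 3: crossing 3x4. Both 2&5? no. Sum: 0
Gen 4: crossing 2x4. Both 2&5? no. Sum: 0
Gen 5: crossing 2x3. Both 2&5? no. Sum: 0
Gen 6: crossing 4x3. Both 2&5? no. Sum: 0
Gen 7: 2 over 5. Both 2&5? yes. Contrib: +1. Sum: 1
Gen 8: crossing 1x3. Both 2&5? no. Sum: 1
Gen 9: crossing 3x1. Both 2&5? no. Sum: 1
Gen 10: crossing 4x5. Both 2&5? no. Sum: 1
Gen 11: crossing 3x5. Both 2&5? no. Sum: 1
Gen 12: crossing 4x2. Both 2&5? no. Sum: 1
Gen 13: crossing 5x3. Both 2&5? no. Sum: 1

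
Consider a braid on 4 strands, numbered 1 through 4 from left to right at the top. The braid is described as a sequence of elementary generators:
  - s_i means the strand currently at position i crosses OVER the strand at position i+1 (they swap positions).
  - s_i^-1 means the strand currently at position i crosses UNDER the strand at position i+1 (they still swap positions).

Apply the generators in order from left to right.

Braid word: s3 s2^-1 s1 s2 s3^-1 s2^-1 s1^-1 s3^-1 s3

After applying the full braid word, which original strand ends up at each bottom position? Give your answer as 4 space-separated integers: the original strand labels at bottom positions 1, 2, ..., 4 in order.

Answer: 3 4 2 1

Derivation:
Gen 1 (s3): strand 3 crosses over strand 4. Perm now: [1 2 4 3]
Gen 2 (s2^-1): strand 2 crosses under strand 4. Perm now: [1 4 2 3]
Gen 3 (s1): strand 1 crosses over strand 4. Perm now: [4 1 2 3]
Gen 4 (s2): strand 1 crosses over strand 2. Perm now: [4 2 1 3]
Gen 5 (s3^-1): strand 1 crosses under strand 3. Perm now: [4 2 3 1]
Gen 6 (s2^-1): strand 2 crosses under strand 3. Perm now: [4 3 2 1]
Gen 7 (s1^-1): strand 4 crosses under strand 3. Perm now: [3 4 2 1]
Gen 8 (s3^-1): strand 2 crosses under strand 1. Perm now: [3 4 1 2]
Gen 9 (s3): strand 1 crosses over strand 2. Perm now: [3 4 2 1]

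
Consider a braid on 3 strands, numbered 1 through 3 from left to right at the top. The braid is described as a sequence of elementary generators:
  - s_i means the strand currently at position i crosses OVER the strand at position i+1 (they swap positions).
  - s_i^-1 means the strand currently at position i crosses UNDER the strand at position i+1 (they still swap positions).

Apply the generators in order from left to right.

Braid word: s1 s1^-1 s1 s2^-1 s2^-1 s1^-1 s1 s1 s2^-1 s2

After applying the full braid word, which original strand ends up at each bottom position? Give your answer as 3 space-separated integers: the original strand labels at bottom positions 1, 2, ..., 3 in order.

Answer: 1 2 3

Derivation:
Gen 1 (s1): strand 1 crosses over strand 2. Perm now: [2 1 3]
Gen 2 (s1^-1): strand 2 crosses under strand 1. Perm now: [1 2 3]
Gen 3 (s1): strand 1 crosses over strand 2. Perm now: [2 1 3]
Gen 4 (s2^-1): strand 1 crosses under strand 3. Perm now: [2 3 1]
Gen 5 (s2^-1): strand 3 crosses under strand 1. Perm now: [2 1 3]
Gen 6 (s1^-1): strand 2 crosses under strand 1. Perm now: [1 2 3]
Gen 7 (s1): strand 1 crosses over strand 2. Perm now: [2 1 3]
Gen 8 (s1): strand 2 crosses over strand 1. Perm now: [1 2 3]
Gen 9 (s2^-1): strand 2 crosses under strand 3. Perm now: [1 3 2]
Gen 10 (s2): strand 3 crosses over strand 2. Perm now: [1 2 3]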